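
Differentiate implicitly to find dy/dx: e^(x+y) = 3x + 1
Differentiate the relation implicitly: treat y = y(x) and apply the chain rule, so every y-derivative picks up a y' = dy/dx factor.

With everything moved to the left-hand side, differentiate term by term:
  d/dx[-3x] = -3
  d/dx[e^(x + y)] = (y' + 1)·e^(x + y)
  d/dx[-1] = 0

Separating the contributions that come from x directly and those that come through y:
  without y':      e^(x + y) - 3
  multiplying y':  e^(x + y)

so (e^(x + y) - 3) + (e^(x + y))·y' = 0, and therefore
  dy/dx = -(e^(x + y) - 3)/(e^(x + y)) = 3e^(-x - y) - 1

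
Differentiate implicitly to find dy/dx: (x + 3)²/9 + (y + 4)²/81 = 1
Differentiate both sides with respect to x, treating y as y(x). By the chain rule, any term containing y contributes a factor of y' = dy/dx when we differentiate it.

Move every term to one side and write the relation as F(x, y) = 0. Term by term,
  d/dx[(x + 3)^2/9] = 2x/9 + 2/3
  d/dx[(y + 4)^2/81] = 2·y'(y + 4)/81
  d/dx[-1] = 0

The pieces without y' make up ∂F/∂x and the coefficient of y' is ∂F/∂y:
  ∂F/∂x = 2x/9 + 2/3,
  ∂F/∂y = 2y/81 + 8/81.

Since d/dx[F] = ∂F/∂x + (∂F/∂y)·y' = 0, solve for y':
  (∂F/∂y)·y' = -∂F/∂x
  dy/dx = -(∂F/∂x)/(∂F/∂y) = -(2x/9 + 2/3)/(2y/81 + 8/81)
        = -(2(x + 3)/9)/(2(y + 4)/81) = 9(-x - 3)/(y + 4)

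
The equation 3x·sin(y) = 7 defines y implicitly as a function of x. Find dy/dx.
Take d/dx of both sides. Since y is implicitly a function of x, the chain rule attaches a y' = dy/dx factor whenever we differentiate through y.

Set F(x, y) = (left side) − (right side), so the curve is F = 0. Differentiating each term of F:
  d/dx[3x·sin(y)] = 3x·y'·cos(y) + 3sin(y)
  d/dx[-7] = 0

Collecting, the y'-free part is the partial derivative in x and the y' coefficient is the partial derivative in y:
  ∂F/∂x = 3sin(y)
  ∂F/∂y = 3x·cos(y)

so d/dx[F(x, y(x))] = ∂F/∂x + (∂F/∂y)·y' = 0. Rearranging,
  dy/dx = -(∂F/∂x)/(∂F/∂y) = -(3sin(y))/(3x·cos(y)) = -tan(y)/x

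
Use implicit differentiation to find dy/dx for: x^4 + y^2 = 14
Take d/dx of both sides. Since y is implicitly a function of x, the chain rule attaches a y' = dy/dx factor whenever we differentiate through y.

Set F(x, y) = (left side) − (right side), so the curve is F = 0. Differentiating each term of F:
  d/dx[x^4] = 4x^3
  d/dx[y^2] = 2y·y'
  d/dx[-14] = 0

Collecting, the y'-free part is the partial derivative in x and the y' coefficient is the partial derivative in y:
  ∂F/∂x = 4x^3
  ∂F/∂y = 2y

so d/dx[F(x, y(x))] = ∂F/∂x + (∂F/∂y)·y' = 0. Rearranging,
  dy/dx = -(∂F/∂x)/(∂F/∂y) = -(4x^3)/(2y) = -2x^3/y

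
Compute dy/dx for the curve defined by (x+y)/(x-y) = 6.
Differentiate both sides with respect to x, treating y as y(x). By the chain rule, any term containing y contributes a factor of y' = dy/dx when we differentiate it.

Move every term to one side and write the relation as F(x, y) = 0. Term by term,
  d/dx[(x + y)/(x - y)] = (y' + 1)/(x - y) + (x + y)(y' - 1)/(x - y)^2
  d/dx[-6] = 0

The pieces without y' make up ∂F/∂x and the coefficient of y' is ∂F/∂y:
  ∂F/∂x = 1/(x - y) - (x + y)/(x - y)^2,
  ∂F/∂y = 1/(x - y) + (x + y)/(x - y)^2.

Since d/dx[F] = ∂F/∂x + (∂F/∂y)·y' = 0, solve for y':
  (∂F/∂y)·y' = -∂F/∂x
  dy/dx = -(∂F/∂x)/(∂F/∂y) = -(1/(x - y) - (x + y)/(x - y)^2)/(1/(x - y) + (x + y)/(x - y)^2)
        = -(-2y/(x - y)^2)/(2x/(x - y)^2) = y/x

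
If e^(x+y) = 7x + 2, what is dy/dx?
Differentiate the relation implicitly: treat y = y(x) and apply the chain rule, so every y-derivative picks up a y' = dy/dx factor.

With everything moved to the left-hand side, differentiate term by term:
  d/dx[-7x] = -7
  d/dx[e^(x + y)] = (y' + 1)·e^(x + y)
  d/dx[-2] = 0

Separating the contributions that come from x directly and those that come through y:
  without y':      e^(x + y) - 7
  multiplying y':  e^(x + y)

so (e^(x + y) - 7) + (e^(x + y))·y' = 0, and therefore
  dy/dx = -(e^(x + y) - 7)/(e^(x + y)) = 7e^(-x - y) - 1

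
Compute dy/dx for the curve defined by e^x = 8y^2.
Differentiate the relation implicitly: treat y = y(x) and apply the chain rule, so every y-derivative picks up a y' = dy/dx factor.

With everything moved to the left-hand side, differentiate term by term:
  d/dx[-8y^2] = -16y·y'
  d/dx[e^(x)] = e^(x)

Separating the contributions that come from x directly and those that come through y:
  without y':      e^(x)
  multiplying y':  -16y

so (e^(x)) + (-16y)·y' = 0, and therefore
  dy/dx = -(e^(x))/(-16y) = e^(x)/(16y)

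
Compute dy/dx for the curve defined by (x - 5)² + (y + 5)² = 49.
Take d/dx of both sides. Since y is implicitly a function of x, the chain rule attaches a y' = dy/dx factor whenever we differentiate through y.

Set F(x, y) = (left side) − (right side), so the curve is F = 0. Differentiating each term of F:
  d/dx[(x - 5)^2] = 2x - 10
  d/dx[(y + 5)^2] = 2·y'(y + 5)
  d/dx[-49] = 0

Collecting, the y'-free part is the partial derivative in x and the y' coefficient is the partial derivative in y:
  ∂F/∂x = 2x - 10
  ∂F/∂y = 2y + 10

so d/dx[F(x, y(x))] = ∂F/∂x + (∂F/∂y)·y' = 0. Rearranging,
  dy/dx = -(∂F/∂x)/(∂F/∂y) = -(2x - 10)/(2y + 10) = (5 - x)/(y + 5)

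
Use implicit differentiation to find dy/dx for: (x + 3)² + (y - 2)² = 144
Take d/dx of both sides. Since y is implicitly a function of x, the chain rule attaches a y' = dy/dx factor whenever we differentiate through y.

Set F(x, y) = (left side) − (right side), so the curve is F = 0. Differentiating each term of F:
  d/dx[(x + 3)^2] = 2x + 6
  d/dx[(y - 2)^2] = 2·y'(y - 2)
  d/dx[-144] = 0

Collecting, the y'-free part is the partial derivative in x and the y' coefficient is the partial derivative in y:
  ∂F/∂x = 2x + 6
  ∂F/∂y = 2y - 4

so d/dx[F(x, y(x))] = ∂F/∂x + (∂F/∂y)·y' = 0. Rearranging,
  dy/dx = -(∂F/∂x)/(∂F/∂y) = -(2x + 6)/(2y - 4) = (-x - 3)/(y - 2)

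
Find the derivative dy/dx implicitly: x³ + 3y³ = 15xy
Take d/dx of both sides. Since y is implicitly a function of x, the chain rule attaches a y' = dy/dx factor whenever we differentiate through y.

Set F(x, y) = (left side) − (right side), so the curve is F = 0. Differentiating each term of F:
  d/dx[x^3] = 3x^2
  d/dx[-15xy] = -15x·y' - 15y
  d/dx[3y^3] = 9y^2·y'

Collecting, the y'-free part is the partial derivative in x and the y' coefficient is the partial derivative in y:
  ∂F/∂x = 3x^2 - 15y
  ∂F/∂y = -15x + 9y^2

so d/dx[F(x, y(x))] = ∂F/∂x + (∂F/∂y)·y' = 0. Rearranging,
  dy/dx = -(∂F/∂x)/(∂F/∂y) = -(3x^2 - 15y)/(-15x + 9y^2) = (x^2 - 5y)/(5x - 3y^2)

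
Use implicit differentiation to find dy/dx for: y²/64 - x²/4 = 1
Differentiate both sides with respect to x, treating y as y(x). By the chain rule, any term containing y contributes a factor of y' = dy/dx when we differentiate it.

Move every term to one side and write the relation as F(x, y) = 0. Term by term,
  d/dx[-x^2/4] = -x/2
  d/dx[y^2/64] = y·y'/32
  d/dx[-1] = 0

The pieces without y' make up ∂F/∂x and the coefficient of y' is ∂F/∂y:
  ∂F/∂x = -x/2,
  ∂F/∂y = y/32.

Since d/dx[F] = ∂F/∂x + (∂F/∂y)·y' = 0, solve for y':
  (∂F/∂y)·y' = -∂F/∂x
  dy/dx = -(∂F/∂x)/(∂F/∂y) = -(-x/2)/(y/32) = 16x/y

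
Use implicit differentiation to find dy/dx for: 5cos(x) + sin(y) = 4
Differentiate both sides with respect to x, treating y as y(x). By the chain rule, any term containing y contributes a factor of y' = dy/dx when we differentiate it.

Move every term to one side and write the relation as F(x, y) = 0. Term by term,
  d/dx[sin(y)] = y'·cos(y)
  d/dx[5cos(x)] = -5sin(x)
  d/dx[-4] = 0

The pieces without y' make up ∂F/∂x and the coefficient of y' is ∂F/∂y:
  ∂F/∂x = -5sin(x),
  ∂F/∂y = cos(y).

Since d/dx[F] = ∂F/∂x + (∂F/∂y)·y' = 0, solve for y':
  (∂F/∂y)·y' = -∂F/∂x
  dy/dx = -(∂F/∂x)/(∂F/∂y) = -(-5sin(x))/(cos(y)) = 5sin(x)/cos(y)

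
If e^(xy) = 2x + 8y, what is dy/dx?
Differentiate both sides with respect to x, treating y as y(x). By the chain rule, any term containing y contributes a factor of y' = dy/dx when we differentiate it.

Move every term to one side and write the relation as F(x, y) = 0. Term by term,
  d/dx[-2x] = -2
  d/dx[-8y] = -8·y'
  d/dx[e^(xy)] = (x·y' + y)·e^(xy)

The pieces without y' make up ∂F/∂x and the coefficient of y' is ∂F/∂y:
  ∂F/∂x = y·e^(xy) - 2,
  ∂F/∂y = x·e^(xy) - 8.

Since d/dx[F] = ∂F/∂x + (∂F/∂y)·y' = 0, solve for y':
  (∂F/∂y)·y' = -∂F/∂x
  dy/dx = -(∂F/∂x)/(∂F/∂y) = -(y·e^(xy) - 2)/(x·e^(xy) - 8) = (-y·e^(xy) + 2)/(x·e^(xy) - 8)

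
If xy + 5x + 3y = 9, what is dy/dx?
Differentiate both sides with respect to x, treating y as y(x). By the chain rule, any term containing y contributes a factor of y' = dy/dx when we differentiate it.

Move every term to one side and write the relation as F(x, y) = 0. Term by term,
  d/dx[xy] = x·y' + y
  d/dx[5x] = 5
  d/dx[3y] = 3·y'
  d/dx[-9] = 0

The pieces without y' make up ∂F/∂x and the coefficient of y' is ∂F/∂y:
  ∂F/∂x = y + 5,
  ∂F/∂y = x + 3.

Since d/dx[F] = ∂F/∂x + (∂F/∂y)·y' = 0, solve for y':
  (∂F/∂y)·y' = -∂F/∂x
  dy/dx = -(∂F/∂x)/(∂F/∂y) = -(y + 5)/(x + 3) = (-y - 5)/(x + 3)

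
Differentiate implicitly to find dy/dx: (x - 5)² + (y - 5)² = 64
Apply d/dx to both sides, remembering that y depends on x. Each occurrence of y therefore brings in a y' = dy/dx via the chain rule.

With F(x, y) equal to the left-hand side minus the right, differentiate F term by term:
  d/dx[(x - 5)^2] = 2x - 10
  d/dx[(y - 5)^2] = 2·y'(y - 5)
  d/dx[-64] = 0
Adding these up, d/dx[F] = 0 becomes
  (2x - 10) + (2y - 10)·y' = 0,
so isolating y',
  dy/dx = -(2x - 10)/(2y - 10) = (5 - x)/(y - 5)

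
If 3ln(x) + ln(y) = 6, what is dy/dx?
Differentiate both sides with respect to x, treating y as y(x). By the chain rule, any term containing y contributes a factor of y' = dy/dx when we differentiate it.

Move every term to one side and write the relation as F(x, y) = 0. Term by term,
  d/dx[3ln(x)] = 3/x
  d/dx[ln(y)] = y'/y
  d/dx[-6] = 0

The pieces without y' make up ∂F/∂x and the coefficient of y' is ∂F/∂y:
  ∂F/∂x = 3/x,
  ∂F/∂y = 1/y.

Since d/dx[F] = ∂F/∂x + (∂F/∂y)·y' = 0, solve for y':
  (∂F/∂y)·y' = -∂F/∂x
  dy/dx = -(∂F/∂x)/(∂F/∂y) = -(3/x)/(1/y) = -3y/x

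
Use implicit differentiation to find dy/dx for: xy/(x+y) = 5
Take d/dx of both sides. Since y is implicitly a function of x, the chain rule attaches a y' = dy/dx factor whenever we differentiate through y.

Set F(x, y) = (left side) − (right side), so the curve is F = 0. Differentiating each term of F:
  d/dx[xy/(x + y)] = xy(-y' - 1)/(x + y)^2 + x·y'/(x + y) + y/(x + y)
  d/dx[-5] = 0

Collecting, the y'-free part is the partial derivative in x and the y' coefficient is the partial derivative in y:
  ∂F/∂x = -xy/(x + y)^2 + y/(x + y)
  ∂F/∂y = -xy/(x + y)^2 + x/(x + y)

so d/dx[F(x, y(x))] = ∂F/∂x + (∂F/∂y)·y' = 0. Rearranging,
  dy/dx = -(∂F/∂x)/(∂F/∂y) = -(-xy/(x + y)^2 + y/(x + y))/(-xy/(x + y)^2 + x/(x + y))
        = -(y^2/(x + y)^2)/(x^2/(x + y)^2) = -y^2/x^2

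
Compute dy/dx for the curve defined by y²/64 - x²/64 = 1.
Differentiate the relation implicitly: treat y = y(x) and apply the chain rule, so every y-derivative picks up a y' = dy/dx factor.

With everything moved to the left-hand side, differentiate term by term:
  d/dx[-x^2/64] = -x/32
  d/dx[y^2/64] = y·y'/32
  d/dx[-1] = 0

Separating the contributions that come from x directly and those that come through y:
  without y':      -x/32
  multiplying y':  y/32

so (-x/32) + (y/32)·y' = 0, and therefore
  dy/dx = -(-x/32)/(y/32) = x/y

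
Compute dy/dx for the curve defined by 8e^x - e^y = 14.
Apply d/dx to both sides, remembering that y depends on x. Each occurrence of y therefore brings in a y' = dy/dx via the chain rule.

With F(x, y) equal to the left-hand side minus the right, differentiate F term by term:
  d/dx[8e^(x)] = 8e^(x)
  d/dx[-e^(y)] = -y'·e^(y)
  d/dx[-14] = 0
Adding these up, d/dx[F] = 0 becomes
  (8e^(x)) + (-e^(y))·y' = 0,
so isolating y',
  dy/dx = -(8e^(x))/(-e^(y)) = 8e^(x - y)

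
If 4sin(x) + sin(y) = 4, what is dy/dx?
Differentiate both sides with respect to x, treating y as y(x). By the chain rule, any term containing y contributes a factor of y' = dy/dx when we differentiate it.

Move every term to one side and write the relation as F(x, y) = 0. Term by term,
  d/dx[4sin(x)] = 4cos(x)
  d/dx[sin(y)] = y'·cos(y)
  d/dx[-4] = 0

The pieces without y' make up ∂F/∂x and the coefficient of y' is ∂F/∂y:
  ∂F/∂x = 4cos(x),
  ∂F/∂y = cos(y).

Since d/dx[F] = ∂F/∂x + (∂F/∂y)·y' = 0, solve for y':
  (∂F/∂y)·y' = -∂F/∂x
  dy/dx = -(∂F/∂x)/(∂F/∂y) = -(4cos(x))/(cos(y)) = -4cos(x)/cos(y)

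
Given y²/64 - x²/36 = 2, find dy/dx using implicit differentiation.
Differentiate both sides with respect to x, treating y as y(x). By the chain rule, any term containing y contributes a factor of y' = dy/dx when we differentiate it.

Move every term to one side and write the relation as F(x, y) = 0. Term by term,
  d/dx[-x^2/36] = -x/18
  d/dx[y^2/64] = y·y'/32
  d/dx[-2] = 0

The pieces without y' make up ∂F/∂x and the coefficient of y' is ∂F/∂y:
  ∂F/∂x = -x/18,
  ∂F/∂y = y/32.

Since d/dx[F] = ∂F/∂x + (∂F/∂y)·y' = 0, solve for y':
  (∂F/∂y)·y' = -∂F/∂x
  dy/dx = -(∂F/∂x)/(∂F/∂y) = -(-x/18)/(y/32) = 16x/(9y)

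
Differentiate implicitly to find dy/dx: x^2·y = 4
Apply d/dx to both sides, remembering that y depends on x. Each occurrence of y therefore brings in a y' = dy/dx via the chain rule.

With F(x, y) equal to the left-hand side minus the right, differentiate F term by term:
  d/dx[x^2y] = x^2·y' + 2xy
  d/dx[-4] = 0
Adding these up, d/dx[F] = 0 becomes
  (2xy) + (x^2)·y' = 0,
so isolating y',
  dy/dx = -(2xy)/(x^2) = -2y/x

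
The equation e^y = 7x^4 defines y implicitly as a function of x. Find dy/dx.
Take d/dx of both sides. Since y is implicitly a function of x, the chain rule attaches a y' = dy/dx factor whenever we differentiate through y.

Set F(x, y) = (left side) − (right side), so the curve is F = 0. Differentiating each term of F:
  d/dx[-7x^4] = -28x^3
  d/dx[e^(y)] = y'·e^(y)

Collecting, the y'-free part is the partial derivative in x and the y' coefficient is the partial derivative in y:
  ∂F/∂x = -28x^3
  ∂F/∂y = e^(y)

so d/dx[F(x, y(x))] = ∂F/∂x + (∂F/∂y)·y' = 0. Rearranging,
  dy/dx = -(∂F/∂x)/(∂F/∂y) = -(-28x^3)/(e^(y)) = 28x^3e^(-y)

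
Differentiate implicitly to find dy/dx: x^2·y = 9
Differentiate the relation implicitly: treat y = y(x) and apply the chain rule, so every y-derivative picks up a y' = dy/dx factor.

With everything moved to the left-hand side, differentiate term by term:
  d/dx[x^2y] = x^2·y' + 2xy
  d/dx[-9] = 0

Separating the contributions that come from x directly and those that come through y:
  without y':      2xy
  multiplying y':  x^2

so (2xy) + (x^2)·y' = 0, and therefore
  dy/dx = -(2xy)/(x^2) = -2y/x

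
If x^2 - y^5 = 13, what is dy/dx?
Take d/dx of both sides. Since y is implicitly a function of x, the chain rule attaches a y' = dy/dx factor whenever we differentiate through y.

Set F(x, y) = (left side) − (right side), so the curve is F = 0. Differentiating each term of F:
  d/dx[x^2] = 2x
  d/dx[-y^5] = -5y^4·y'
  d/dx[-13] = 0

Collecting, the y'-free part is the partial derivative in x and the y' coefficient is the partial derivative in y:
  ∂F/∂x = 2x
  ∂F/∂y = -5y^4

so d/dx[F(x, y(x))] = ∂F/∂x + (∂F/∂y)·y' = 0. Rearranging,
  dy/dx = -(∂F/∂x)/(∂F/∂y) = -(2x)/(-5y^4) = 2x/(5y^4)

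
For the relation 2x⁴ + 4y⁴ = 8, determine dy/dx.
Apply d/dx to both sides, remembering that y depends on x. Each occurrence of y therefore brings in a y' = dy/dx via the chain rule.

With F(x, y) equal to the left-hand side minus the right, differentiate F term by term:
  d/dx[2x^4] = 8x^3
  d/dx[4y^4] = 16y^3·y'
  d/dx[-8] = 0
Adding these up, d/dx[F] = 0 becomes
  (8x^3) + (16y^3)·y' = 0,
so isolating y',
  dy/dx = -(8x^3)/(16y^3) = -x^3/(2y^3)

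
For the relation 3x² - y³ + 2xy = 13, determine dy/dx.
Apply d/dx to both sides, remembering that y depends on x. Each occurrence of y therefore brings in a y' = dy/dx via the chain rule.

With F(x, y) equal to the left-hand side minus the right, differentiate F term by term:
  d/dx[3x^2] = 6x
  d/dx[2xy] = 2x·y' + 2y
  d/dx[-y^3] = -3y^2·y'
  d/dx[-13] = 0
Adding these up, d/dx[F] = 0 becomes
  (6x + 2y) + (2x - 3y^2)·y' = 0,
so isolating y',
  dy/dx = -(6x + 2y)/(2x - 3y^2) = 2(-3x - y)/(2x - 3y^2)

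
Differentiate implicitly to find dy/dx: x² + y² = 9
Apply d/dx to both sides, remembering that y depends on x. Each occurrence of y therefore brings in a y' = dy/dx via the chain rule.

With F(x, y) equal to the left-hand side minus the right, differentiate F term by term:
  d/dx[x^2] = 2x
  d/dx[y^2] = 2y·y'
  d/dx[-9] = 0
Adding these up, d/dx[F] = 0 becomes
  (2x) + (2y)·y' = 0,
so isolating y',
  dy/dx = -(2x)/(2y) = -x/y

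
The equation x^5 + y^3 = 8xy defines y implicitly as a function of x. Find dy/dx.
Take d/dx of both sides. Since y is implicitly a function of x, the chain rule attaches a y' = dy/dx factor whenever we differentiate through y.

Set F(x, y) = (left side) − (right side), so the curve is F = 0. Differentiating each term of F:
  d/dx[x^5] = 5x^4
  d/dx[-8xy] = -8x·y' - 8y
  d/dx[y^3] = 3y^2·y'

Collecting, the y'-free part is the partial derivative in x and the y' coefficient is the partial derivative in y:
  ∂F/∂x = 5x^4 - 8y
  ∂F/∂y = -8x + 3y^2

so d/dx[F(x, y(x))] = ∂F/∂x + (∂F/∂y)·y' = 0. Rearranging,
  dy/dx = -(∂F/∂x)/(∂F/∂y) = -(5x^4 - 8y)/(-8x + 3y^2) = (5x^4 - 8y)/(8x - 3y^2)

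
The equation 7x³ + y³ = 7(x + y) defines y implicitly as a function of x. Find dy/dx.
Take d/dx of both sides. Since y is implicitly a function of x, the chain rule attaches a y' = dy/dx factor whenever we differentiate through y.

Set F(x, y) = (left side) − (right side), so the curve is F = 0. Differentiating each term of F:
  d/dx[7x^3] = 21x^2
  d/dx[-7x] = -7
  d/dx[y^3] = 3y^2·y'
  d/dx[-7y] = -7·y'

Collecting, the y'-free part is the partial derivative in x and the y' coefficient is the partial derivative in y:
  ∂F/∂x = 21x^2 - 7
  ∂F/∂y = 3y^2 - 7

so d/dx[F(x, y(x))] = ∂F/∂x + (∂F/∂y)·y' = 0. Rearranging,
  dy/dx = -(∂F/∂x)/(∂F/∂y) = -(21x^2 - 7)/(3y^2 - 7) = 7(1 - 3x^2)/(3y^2 - 7)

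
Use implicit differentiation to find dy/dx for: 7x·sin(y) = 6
Differentiate both sides with respect to x, treating y as y(x). By the chain rule, any term containing y contributes a factor of y' = dy/dx when we differentiate it.

Move every term to one side and write the relation as F(x, y) = 0. Term by term,
  d/dx[7x·sin(y)] = 7x·y'·cos(y) + 7sin(y)
  d/dx[-6] = 0

The pieces without y' make up ∂F/∂x and the coefficient of y' is ∂F/∂y:
  ∂F/∂x = 7sin(y),
  ∂F/∂y = 7x·cos(y).

Since d/dx[F] = ∂F/∂x + (∂F/∂y)·y' = 0, solve for y':
  (∂F/∂y)·y' = -∂F/∂x
  dy/dx = -(∂F/∂x)/(∂F/∂y) = -(7sin(y))/(7x·cos(y)) = -tan(y)/x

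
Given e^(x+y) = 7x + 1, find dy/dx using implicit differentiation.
Take d/dx of both sides. Since y is implicitly a function of x, the chain rule attaches a y' = dy/dx factor whenever we differentiate through y.

Set F(x, y) = (left side) − (right side), so the curve is F = 0. Differentiating each term of F:
  d/dx[-7x] = -7
  d/dx[e^(x + y)] = (y' + 1)·e^(x + y)
  d/dx[-1] = 0

Collecting, the y'-free part is the partial derivative in x and the y' coefficient is the partial derivative in y:
  ∂F/∂x = e^(x + y) - 7
  ∂F/∂y = e^(x + y)

so d/dx[F(x, y(x))] = ∂F/∂x + (∂F/∂y)·y' = 0. Rearranging,
  dy/dx = -(∂F/∂x)/(∂F/∂y) = -(e^(x + y) - 7)/(e^(x + y)) = 7e^(-x - y) - 1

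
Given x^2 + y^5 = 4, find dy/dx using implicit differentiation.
Differentiate both sides with respect to x, treating y as y(x). By the chain rule, any term containing y contributes a factor of y' = dy/dx when we differentiate it.

Move every term to one side and write the relation as F(x, y) = 0. Term by term,
  d/dx[x^2] = 2x
  d/dx[y^5] = 5y^4·y'
  d/dx[-4] = 0

The pieces without y' make up ∂F/∂x and the coefficient of y' is ∂F/∂y:
  ∂F/∂x = 2x,
  ∂F/∂y = 5y^4.

Since d/dx[F] = ∂F/∂x + (∂F/∂y)·y' = 0, solve for y':
  (∂F/∂y)·y' = -∂F/∂x
  dy/dx = -(∂F/∂x)/(∂F/∂y) = -(2x)/(5y^4) = -2x/(5y^4)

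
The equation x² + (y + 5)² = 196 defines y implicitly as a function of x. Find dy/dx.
Take d/dx of both sides. Since y is implicitly a function of x, the chain rule attaches a y' = dy/dx factor whenever we differentiate through y.

Set F(x, y) = (left side) − (right side), so the curve is F = 0. Differentiating each term of F:
  d/dx[x^2] = 2x
  d/dx[(y + 5)^2] = 2·y'(y + 5)
  d/dx[-196] = 0

Collecting, the y'-free part is the partial derivative in x and the y' coefficient is the partial derivative in y:
  ∂F/∂x = 2x
  ∂F/∂y = 2y + 10

so d/dx[F(x, y(x))] = ∂F/∂x + (∂F/∂y)·y' = 0. Rearranging,
  dy/dx = -(∂F/∂x)/(∂F/∂y) = -(2x)/(2y + 10) = -x/(y + 5)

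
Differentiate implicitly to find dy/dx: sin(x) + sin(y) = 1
Take d/dx of both sides. Since y is implicitly a function of x, the chain rule attaches a y' = dy/dx factor whenever we differentiate through y.

Set F(x, y) = (left side) − (right side), so the curve is F = 0. Differentiating each term of F:
  d/dx[sin(x)] = cos(x)
  d/dx[sin(y)] = y'·cos(y)
  d/dx[-1] = 0

Collecting, the y'-free part is the partial derivative in x and the y' coefficient is the partial derivative in y:
  ∂F/∂x = cos(x)
  ∂F/∂y = cos(y)

so d/dx[F(x, y(x))] = ∂F/∂x + (∂F/∂y)·y' = 0. Rearranging,
  dy/dx = -(∂F/∂x)/(∂F/∂y) = -(cos(x))/(cos(y)) = -cos(x)/cos(y)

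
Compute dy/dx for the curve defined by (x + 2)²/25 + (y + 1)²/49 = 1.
Apply d/dx to both sides, remembering that y depends on x. Each occurrence of y therefore brings in a y' = dy/dx via the chain rule.

With F(x, y) equal to the left-hand side minus the right, differentiate F term by term:
  d/dx[(x + 2)^2/25] = 2x/25 + 4/25
  d/dx[(y + 1)^2/49] = 2·y'(y + 1)/49
  d/dx[-1] = 0
Adding these up, d/dx[F] = 0 becomes
  (2x/25 + 4/25) + (2y/49 + 2/49)·y' = 0,
so isolating y',
  dy/dx = -(2x/25 + 4/25)/(2y/49 + 2/49)
        = -(2(x + 2)/25)/(2(y + 1)/49) = 49(-x - 2)/(25(y + 1))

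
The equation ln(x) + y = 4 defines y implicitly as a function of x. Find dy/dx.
Apply d/dx to both sides, remembering that y depends on x. Each occurrence of y therefore brings in a y' = dy/dx via the chain rule.

With F(x, y) equal to the left-hand side minus the right, differentiate F term by term:
  d/dx[y] = y'
  d/dx[ln(x)] = 1/x
  d/dx[-4] = 0
Adding these up, d/dx[F] = 0 becomes
  (1/x) + (1)·y' = 0,
so isolating y',
  dy/dx = -(1/x)/(1) = -1/x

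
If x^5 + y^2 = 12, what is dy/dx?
Apply d/dx to both sides, remembering that y depends on x. Each occurrence of y therefore brings in a y' = dy/dx via the chain rule.

With F(x, y) equal to the left-hand side minus the right, differentiate F term by term:
  d/dx[x^5] = 5x^4
  d/dx[y^2] = 2y·y'
  d/dx[-12] = 0
Adding these up, d/dx[F] = 0 becomes
  (5x^4) + (2y)·y' = 0,
so isolating y',
  dy/dx = -(5x^4)/(2y) = -5x^4/(2y)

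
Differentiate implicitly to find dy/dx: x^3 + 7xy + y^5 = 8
Apply d/dx to both sides, remembering that y depends on x. Each occurrence of y therefore brings in a y' = dy/dx via the chain rule.

With F(x, y) equal to the left-hand side minus the right, differentiate F term by term:
  d/dx[x^3] = 3x^2
  d/dx[7xy] = 7x·y' + 7y
  d/dx[y^5] = 5y^4·y'
  d/dx[-8] = 0
Adding these up, d/dx[F] = 0 becomes
  (3x^2 + 7y) + (7x + 5y^4)·y' = 0,
so isolating y',
  dy/dx = -(3x^2 + 7y)/(7x + 5y^4) = (-3x^2 - 7y)/(7x + 5y^4)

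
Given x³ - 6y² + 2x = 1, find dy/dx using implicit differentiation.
Differentiate the relation implicitly: treat y = y(x) and apply the chain rule, so every y-derivative picks up a y' = dy/dx factor.

With everything moved to the left-hand side, differentiate term by term:
  d/dx[x^3] = 3x^2
  d/dx[2x] = 2
  d/dx[-6y^2] = -12y·y'
  d/dx[-1] = 0

Separating the contributions that come from x directly and those that come through y:
  without y':      3x^2 + 2
  multiplying y':  -12y

so (3x^2 + 2) + (-12y)·y' = 0, and therefore
  dy/dx = -(3x^2 + 2)/(-12y) = (3x^2 + 2)/(12y)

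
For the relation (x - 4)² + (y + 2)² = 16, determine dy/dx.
Take d/dx of both sides. Since y is implicitly a function of x, the chain rule attaches a y' = dy/dx factor whenever we differentiate through y.

Set F(x, y) = (left side) − (right side), so the curve is F = 0. Differentiating each term of F:
  d/dx[(x - 4)^2] = 2x - 8
  d/dx[(y + 2)^2] = 2·y'(y + 2)
  d/dx[-16] = 0

Collecting, the y'-free part is the partial derivative in x and the y' coefficient is the partial derivative in y:
  ∂F/∂x = 2x - 8
  ∂F/∂y = 2y + 4

so d/dx[F(x, y(x))] = ∂F/∂x + (∂F/∂y)·y' = 0. Rearranging,
  dy/dx = -(∂F/∂x)/(∂F/∂y) = -(2x - 8)/(2y + 4) = (4 - x)/(y + 2)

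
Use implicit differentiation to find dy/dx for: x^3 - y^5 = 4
Differentiate the relation implicitly: treat y = y(x) and apply the chain rule, so every y-derivative picks up a y' = dy/dx factor.

With everything moved to the left-hand side, differentiate term by term:
  d/dx[x^3] = 3x^2
  d/dx[-y^5] = -5y^4·y'
  d/dx[-4] = 0

Separating the contributions that come from x directly and those that come through y:
  without y':      3x^2
  multiplying y':  -5y^4

so (3x^2) + (-5y^4)·y' = 0, and therefore
  dy/dx = -(3x^2)/(-5y^4) = 3x^2/(5y^4)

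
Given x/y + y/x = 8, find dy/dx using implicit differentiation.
Take d/dx of both sides. Since y is implicitly a function of x, the chain rule attaches a y' = dy/dx factor whenever we differentiate through y.

Set F(x, y) = (left side) − (right side), so the curve is F = 0. Differentiating each term of F:
  d/dx[x/y] = -x·y'/y^2 + 1/y
  d/dx[y/x] = y'/x - y/x^2
  d/dx[-8] = 0

Collecting, the y'-free part is the partial derivative in x and the y' coefficient is the partial derivative in y:
  ∂F/∂x = 1/y - y/x^2
  ∂F/∂y = -x/y^2 + 1/x

so d/dx[F(x, y(x))] = ∂F/∂x + (∂F/∂y)·y' = 0. Rearranging,
  dy/dx = -(∂F/∂x)/(∂F/∂y) = -(1/y - y/x^2)/(-x/y^2 + 1/x)
        = -((x - y)(x + y)/(x^2y))/(-(x - y)(x + y)/(xy^2)) = y/x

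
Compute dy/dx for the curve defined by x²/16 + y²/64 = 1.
Take d/dx of both sides. Since y is implicitly a function of x, the chain rule attaches a y' = dy/dx factor whenever we differentiate through y.

Set F(x, y) = (left side) − (right side), so the curve is F = 0. Differentiating each term of F:
  d/dx[x^2/16] = x/8
  d/dx[y^2/64] = y·y'/32
  d/dx[-1] = 0

Collecting, the y'-free part is the partial derivative in x and the y' coefficient is the partial derivative in y:
  ∂F/∂x = x/8
  ∂F/∂y = y/32

so d/dx[F(x, y(x))] = ∂F/∂x + (∂F/∂y)·y' = 0. Rearranging,
  dy/dx = -(∂F/∂x)/(∂F/∂y) = -(x/8)/(y/32) = -4x/y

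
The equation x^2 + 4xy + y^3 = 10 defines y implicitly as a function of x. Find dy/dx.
Apply d/dx to both sides, remembering that y depends on x. Each occurrence of y therefore brings in a y' = dy/dx via the chain rule.

With F(x, y) equal to the left-hand side minus the right, differentiate F term by term:
  d/dx[x^2] = 2x
  d/dx[4xy] = 4x·y' + 4y
  d/dx[y^3] = 3y^2·y'
  d/dx[-10] = 0
Adding these up, d/dx[F] = 0 becomes
  (2x + 4y) + (4x + 3y^2)·y' = 0,
so isolating y',
  dy/dx = -(2x + 4y)/(4x + 3y^2) = 2(-x - 2y)/(4x + 3y^2)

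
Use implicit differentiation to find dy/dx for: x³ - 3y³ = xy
Apply d/dx to both sides, remembering that y depends on x. Each occurrence of y therefore brings in a y' = dy/dx via the chain rule.

With F(x, y) equal to the left-hand side minus the right, differentiate F term by term:
  d/dx[x^3] = 3x^2
  d/dx[-xy] = -x·y' - y
  d/dx[-3y^3] = -9y^2·y'
Adding these up, d/dx[F] = 0 becomes
  (3x^2 - y) + (-x - 9y^2)·y' = 0,
so isolating y',
  dy/dx = -(3x^2 - y)/(-x - 9y^2) = (3x^2 - y)/(x + 9y^2)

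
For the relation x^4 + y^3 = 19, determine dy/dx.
Apply d/dx to both sides, remembering that y depends on x. Each occurrence of y therefore brings in a y' = dy/dx via the chain rule.

With F(x, y) equal to the left-hand side minus the right, differentiate F term by term:
  d/dx[x^4] = 4x^3
  d/dx[y^3] = 3y^2·y'
  d/dx[-19] = 0
Adding these up, d/dx[F] = 0 becomes
  (4x^3) + (3y^2)·y' = 0,
so isolating y',
  dy/dx = -(4x^3)/(3y^2) = -4x^3/(3y^2)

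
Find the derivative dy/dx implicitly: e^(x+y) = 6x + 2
Apply d/dx to both sides, remembering that y depends on x. Each occurrence of y therefore brings in a y' = dy/dx via the chain rule.

With F(x, y) equal to the left-hand side minus the right, differentiate F term by term:
  d/dx[-6x] = -6
  d/dx[e^(x + y)] = (y' + 1)·e^(x + y)
  d/dx[-2] = 0
Adding these up, d/dx[F] = 0 becomes
  (e^(x + y) - 6) + (e^(x + y))·y' = 0,
so isolating y',
  dy/dx = -(e^(x + y) - 6)/(e^(x + y)) = 6e^(-x - y) - 1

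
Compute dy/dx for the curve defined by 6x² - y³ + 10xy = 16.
Differentiate both sides with respect to x, treating y as y(x). By the chain rule, any term containing y contributes a factor of y' = dy/dx when we differentiate it.

Move every term to one side and write the relation as F(x, y) = 0. Term by term,
  d/dx[6x^2] = 12x
  d/dx[10xy] = 10x·y' + 10y
  d/dx[-y^3] = -3y^2·y'
  d/dx[-16] = 0

The pieces without y' make up ∂F/∂x and the coefficient of y' is ∂F/∂y:
  ∂F/∂x = 12x + 10y,
  ∂F/∂y = 10x - 3y^2.

Since d/dx[F] = ∂F/∂x + (∂F/∂y)·y' = 0, solve for y':
  (∂F/∂y)·y' = -∂F/∂x
  dy/dx = -(∂F/∂x)/(∂F/∂y) = -(12x + 10y)/(10x - 3y^2) = 2(-6x - 5y)/(10x - 3y^2)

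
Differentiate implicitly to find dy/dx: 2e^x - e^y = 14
Differentiate the relation implicitly: treat y = y(x) and apply the chain rule, so every y-derivative picks up a y' = dy/dx factor.

With everything moved to the left-hand side, differentiate term by term:
  d/dx[2e^(x)] = 2e^(x)
  d/dx[-e^(y)] = -y'·e^(y)
  d/dx[-14] = 0

Separating the contributions that come from x directly and those that come through y:
  without y':      2e^(x)
  multiplying y':  -e^(y)

so (2e^(x)) + (-e^(y))·y' = 0, and therefore
  dy/dx = -(2e^(x))/(-e^(y)) = 2e^(x - y)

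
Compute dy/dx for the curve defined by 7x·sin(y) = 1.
Apply d/dx to both sides, remembering that y depends on x. Each occurrence of y therefore brings in a y' = dy/dx via the chain rule.

With F(x, y) equal to the left-hand side minus the right, differentiate F term by term:
  d/dx[7x·sin(y)] = 7x·y'·cos(y) + 7sin(y)
  d/dx[-1] = 0
Adding these up, d/dx[F] = 0 becomes
  (7sin(y)) + (7x·cos(y))·y' = 0,
so isolating y',
  dy/dx = -(7sin(y))/(7x·cos(y)) = -tan(y)/x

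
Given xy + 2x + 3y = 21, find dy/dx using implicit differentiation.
Differentiate both sides with respect to x, treating y as y(x). By the chain rule, any term containing y contributes a factor of y' = dy/dx when we differentiate it.

Move every term to one side and write the relation as F(x, y) = 0. Term by term,
  d/dx[xy] = x·y' + y
  d/dx[2x] = 2
  d/dx[3y] = 3·y'
  d/dx[-21] = 0

The pieces without y' make up ∂F/∂x and the coefficient of y' is ∂F/∂y:
  ∂F/∂x = y + 2,
  ∂F/∂y = x + 3.

Since d/dx[F] = ∂F/∂x + (∂F/∂y)·y' = 0, solve for y':
  (∂F/∂y)·y' = -∂F/∂x
  dy/dx = -(∂F/∂x)/(∂F/∂y) = -(y + 2)/(x + 3) = (-y - 2)/(x + 3)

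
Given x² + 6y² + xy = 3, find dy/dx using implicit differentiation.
Differentiate the relation implicitly: treat y = y(x) and apply the chain rule, so every y-derivative picks up a y' = dy/dx factor.

With everything moved to the left-hand side, differentiate term by term:
  d/dx[x^2] = 2x
  d/dx[xy] = x·y' + y
  d/dx[6y^2] = 12y·y'
  d/dx[-3] = 0

Separating the contributions that come from x directly and those that come through y:
  without y':      2x + y
  multiplying y':  x + 12y

so (2x + y) + (x + 12y)·y' = 0, and therefore
  dy/dx = -(2x + y)/(x + 12y) = (-2x - y)/(x + 12y)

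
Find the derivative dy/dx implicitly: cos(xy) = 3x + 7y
Differentiate both sides with respect to x, treating y as y(x). By the chain rule, any term containing y contributes a factor of y' = dy/dx when we differentiate it.

Move every term to one side and write the relation as F(x, y) = 0. Term by term,
  d/dx[-3x] = -3
  d/dx[-7y] = -7·y'
  d/dx[cos(xy)] = -(x·y' + y)·sin(xy)

The pieces without y' make up ∂F/∂x and the coefficient of y' is ∂F/∂y:
  ∂F/∂x = -y·sin(xy) - 3,
  ∂F/∂y = -x·sin(xy) - 7.

Since d/dx[F] = ∂F/∂x + (∂F/∂y)·y' = 0, solve for y':
  (∂F/∂y)·y' = -∂F/∂x
  dy/dx = -(∂F/∂x)/(∂F/∂y) = -(-y·sin(xy) - 3)/(-x·sin(xy) - 7) = -(y·sin(xy) + 3)/(x·sin(xy) + 7)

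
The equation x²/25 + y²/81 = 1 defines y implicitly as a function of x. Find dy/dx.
Differentiate both sides with respect to x, treating y as y(x). By the chain rule, any term containing y contributes a factor of y' = dy/dx when we differentiate it.

Move every term to one side and write the relation as F(x, y) = 0. Term by term,
  d/dx[x^2/25] = 2x/25
  d/dx[y^2/81] = 2y·y'/81
  d/dx[-1] = 0

The pieces without y' make up ∂F/∂x and the coefficient of y' is ∂F/∂y:
  ∂F/∂x = 2x/25,
  ∂F/∂y = 2y/81.

Since d/dx[F] = ∂F/∂x + (∂F/∂y)·y' = 0, solve for y':
  (∂F/∂y)·y' = -∂F/∂x
  dy/dx = -(∂F/∂x)/(∂F/∂y) = -(2x/25)/(2y/81) = -81x/(25y)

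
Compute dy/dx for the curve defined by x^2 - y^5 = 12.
Take d/dx of both sides. Since y is implicitly a function of x, the chain rule attaches a y' = dy/dx factor whenever we differentiate through y.

Set F(x, y) = (left side) − (right side), so the curve is F = 0. Differentiating each term of F:
  d/dx[x^2] = 2x
  d/dx[-y^5] = -5y^4·y'
  d/dx[-12] = 0

Collecting, the y'-free part is the partial derivative in x and the y' coefficient is the partial derivative in y:
  ∂F/∂x = 2x
  ∂F/∂y = -5y^4

so d/dx[F(x, y(x))] = ∂F/∂x + (∂F/∂y)·y' = 0. Rearranging,
  dy/dx = -(∂F/∂x)/(∂F/∂y) = -(2x)/(-5y^4) = 2x/(5y^4)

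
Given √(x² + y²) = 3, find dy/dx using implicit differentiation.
Take d/dx of both sides. Since y is implicitly a function of x, the chain rule attaches a y' = dy/dx factor whenever we differentiate through y.

Set F(x, y) = (left side) − (right side), so the curve is F = 0. Differentiating each term of F:
  d/dx[√(x^2 + y^2)] = (x + y·y')/√(x^2 + y^2)
  d/dx[-3] = 0

Collecting, the y'-free part is the partial derivative in x and the y' coefficient is the partial derivative in y:
  ∂F/∂x = x/√(x^2 + y^2)
  ∂F/∂y = y/√(x^2 + y^2)

so d/dx[F(x, y(x))] = ∂F/∂x + (∂F/∂y)·y' = 0. Rearranging,
  dy/dx = -(∂F/∂x)/(∂F/∂y) = -(x/√(x^2 + y^2))/(y/√(x^2 + y^2)) = -x/y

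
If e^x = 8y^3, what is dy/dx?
Differentiate both sides with respect to x, treating y as y(x). By the chain rule, any term containing y contributes a factor of y' = dy/dx when we differentiate it.

Move every term to one side and write the relation as F(x, y) = 0. Term by term,
  d/dx[-8y^3] = -24y^2·y'
  d/dx[e^(x)] = e^(x)

The pieces without y' make up ∂F/∂x and the coefficient of y' is ∂F/∂y:
  ∂F/∂x = e^(x),
  ∂F/∂y = -24y^2.

Since d/dx[F] = ∂F/∂x + (∂F/∂y)·y' = 0, solve for y':
  (∂F/∂y)·y' = -∂F/∂x
  dy/dx = -(∂F/∂x)/(∂F/∂y) = -(e^(x))/(-24y^2) = e^(x)/(24y^2)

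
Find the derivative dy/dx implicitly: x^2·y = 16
Differentiate the relation implicitly: treat y = y(x) and apply the chain rule, so every y-derivative picks up a y' = dy/dx factor.

With everything moved to the left-hand side, differentiate term by term:
  d/dx[x^2y] = x^2·y' + 2xy
  d/dx[-16] = 0

Separating the contributions that come from x directly and those that come through y:
  without y':      2xy
  multiplying y':  x^2

so (2xy) + (x^2)·y' = 0, and therefore
  dy/dx = -(2xy)/(x^2) = -2y/x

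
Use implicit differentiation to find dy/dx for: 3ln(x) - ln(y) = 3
Apply d/dx to both sides, remembering that y depends on x. Each occurrence of y therefore brings in a y' = dy/dx via the chain rule.

With F(x, y) equal to the left-hand side minus the right, differentiate F term by term:
  d/dx[3ln(x)] = 3/x
  d/dx[-ln(y)] = -y'/y
  d/dx[-3] = 0
Adding these up, d/dx[F] = 0 becomes
  (3/x) + (-1/y)·y' = 0,
so isolating y',
  dy/dx = -(3/x)/(-1/y) = 3y/x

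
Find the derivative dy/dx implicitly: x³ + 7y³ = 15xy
Take d/dx of both sides. Since y is implicitly a function of x, the chain rule attaches a y' = dy/dx factor whenever we differentiate through y.

Set F(x, y) = (left side) − (right side), so the curve is F = 0. Differentiating each term of F:
  d/dx[x^3] = 3x^2
  d/dx[-15xy] = -15x·y' - 15y
  d/dx[7y^3] = 21y^2·y'

Collecting, the y'-free part is the partial derivative in x and the y' coefficient is the partial derivative in y:
  ∂F/∂x = 3x^2 - 15y
  ∂F/∂y = -15x + 21y^2

so d/dx[F(x, y(x))] = ∂F/∂x + (∂F/∂y)·y' = 0. Rearranging,
  dy/dx = -(∂F/∂x)/(∂F/∂y) = -(3x^2 - 15y)/(-15x + 21y^2) = (x^2 - 5y)/(5x - 7y^2)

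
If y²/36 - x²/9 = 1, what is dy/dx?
Differentiate the relation implicitly: treat y = y(x) and apply the chain rule, so every y-derivative picks up a y' = dy/dx factor.

With everything moved to the left-hand side, differentiate term by term:
  d/dx[-x^2/9] = -2x/9
  d/dx[y^2/36] = y·y'/18
  d/dx[-1] = 0

Separating the contributions that come from x directly and those that come through y:
  without y':      -2x/9
  multiplying y':  y/18

so (-2x/9) + (y/18)·y' = 0, and therefore
  dy/dx = -(-2x/9)/(y/18) = 4x/y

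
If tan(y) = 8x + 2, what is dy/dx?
Differentiate the relation implicitly: treat y = y(x) and apply the chain rule, so every y-derivative picks up a y' = dy/dx factor.

With everything moved to the left-hand side, differentiate term by term:
  d/dx[-8x] = -8
  d/dx[tan(y)] = y'(tan(y)^2 + 1)
  d/dx[-2] = 0

Separating the contributions that come from x directly and those that come through y:
  without y':      -8
  multiplying y':  tan(y)^2 + 1

so (-8) + (tan(y)^2 + 1)·y' = 0, and therefore
  dy/dx = -(-8)/(tan(y)^2 + 1) = 8cos(y)^2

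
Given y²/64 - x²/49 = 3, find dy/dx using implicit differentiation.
Differentiate both sides with respect to x, treating y as y(x). By the chain rule, any term containing y contributes a factor of y' = dy/dx when we differentiate it.

Move every term to one side and write the relation as F(x, y) = 0. Term by term,
  d/dx[-x^2/49] = -2x/49
  d/dx[y^2/64] = y·y'/32
  d/dx[-3] = 0

The pieces without y' make up ∂F/∂x and the coefficient of y' is ∂F/∂y:
  ∂F/∂x = -2x/49,
  ∂F/∂y = y/32.

Since d/dx[F] = ∂F/∂x + (∂F/∂y)·y' = 0, solve for y':
  (∂F/∂y)·y' = -∂F/∂x
  dy/dx = -(∂F/∂x)/(∂F/∂y) = -(-2x/49)/(y/32) = 64x/(49y)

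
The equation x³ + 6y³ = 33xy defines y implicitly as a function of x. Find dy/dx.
Apply d/dx to both sides, remembering that y depends on x. Each occurrence of y therefore brings in a y' = dy/dx via the chain rule.

With F(x, y) equal to the left-hand side minus the right, differentiate F term by term:
  d/dx[x^3] = 3x^2
  d/dx[-33xy] = -33x·y' - 33y
  d/dx[6y^3] = 18y^2·y'
Adding these up, d/dx[F] = 0 becomes
  (3x^2 - 33y) + (-33x + 18y^2)·y' = 0,
so isolating y',
  dy/dx = -(3x^2 - 33y)/(-33x + 18y^2) = (x^2 - 11y)/(11x - 6y^2)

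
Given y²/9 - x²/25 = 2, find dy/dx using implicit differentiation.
Differentiate the relation implicitly: treat y = y(x) and apply the chain rule, so every y-derivative picks up a y' = dy/dx factor.

With everything moved to the left-hand side, differentiate term by term:
  d/dx[-x^2/25] = -2x/25
  d/dx[y^2/9] = 2y·y'/9
  d/dx[-2] = 0

Separating the contributions that come from x directly and those that come through y:
  without y':      -2x/25
  multiplying y':  2y/9

so (-2x/25) + (2y/9)·y' = 0, and therefore
  dy/dx = -(-2x/25)/(2y/9) = 9x/(25y)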